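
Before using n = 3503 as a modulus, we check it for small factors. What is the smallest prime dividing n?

31

3503 is odd.
Digit sum 11, not divisible by 3.
Ends in 3: not divisible by 5.
7: 3503 = 7·500 + 3
11: 3503 = 11·318 + 5
13: 3503 = 13·269 + 6
17: 3503 = 17·206 + 1
19: 3503 = 19·184 + 7
23: 3503 = 23·152 + 7
29: 3503 = 29·120 + 23
31: 3503 = 31·113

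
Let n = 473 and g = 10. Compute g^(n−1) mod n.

10^1 ≡ 10 (mod 473)
10^2 ≡ 10^2 = 100 ≡ 100 (mod 473)
10^4 ≡ 100^2 = 10000 ≡ 67 (mod 473)
10^8 ≡ 67^2 = 4489 ≡ 232 (mod 473)
10^16 ≡ 232^2 = 53824 ≡ 375 (mod 473)
10^32 ≡ 375^2 = 140625 ≡ 144 (mod 473)
10^64 ≡ 144^2 = 20736 ≡ 397 (mod 473)
10^128 ≡ 397^2 = 157609 ≡ 100 (mod 473)
10^256 ≡ 100^2 = 10000 ≡ 67 (mod 473)
472 = 256 + 128 + 64 + 16 + 8 in binary powers of 2.
So 10^472 ≡ 67 · 100 · 397 · 375 · 232 ≡ 23 (mod 473).
Since 23 ≠ 1, base 10 is a Fermat witness: 473 is composite.

23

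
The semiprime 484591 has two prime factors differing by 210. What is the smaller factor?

599

Since p = q + 210, we have 484591 = q(q + 210), so q² + 210q − 484591 = 0.
Discriminant: 210² + 4·484591 = 44100 + 1938364 = 1982464; √1982464 = 1408.
q = (−210 + 1408)/2 = 599, and p = q + 210 = 809.
Check: 599 · 809 = 484591.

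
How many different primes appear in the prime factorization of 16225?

16225 = 5^2 · 649
649 = 11 · 59
16225 = 5^2 · 11 · 59, which has 3 distinct prime factors.

3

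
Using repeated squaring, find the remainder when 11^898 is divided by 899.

382

11^1 ≡ 11 (mod 899)
11^2 ≡ 11^2 = 121 ≡ 121 (mod 899)
11^4 ≡ 121^2 = 14641 ≡ 257 (mod 899)
11^8 ≡ 257^2 = 66049 ≡ 422 (mod 899)
11^16 ≡ 422^2 = 178084 ≡ 82 (mod 899)
11^32 ≡ 82^2 = 6724 ≡ 431 (mod 899)
11^64 ≡ 431^2 = 185761 ≡ 567 (mod 899)
11^128 ≡ 567^2 = 321489 ≡ 546 (mod 899)
11^256 ≡ 546^2 = 298116 ≡ 547 (mod 899)
11^512 ≡ 547^2 = 299209 ≡ 741 (mod 899)
898 = 512 + 256 + 128 + 2 in binary powers of 2.
So 11^898 ≡ 741 · 547 · 546 · 121 ≡ 382 (mod 899).
Since 382 ≠ 1, base 11 is a Fermat witness: 899 is composite.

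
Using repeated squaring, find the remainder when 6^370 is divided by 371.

281

6^1 ≡ 6 (mod 371)
6^2 ≡ 6^2 = 36 ≡ 36 (mod 371)
6^4 ≡ 36^2 = 1296 ≡ 183 (mod 371)
6^8 ≡ 183^2 = 33489 ≡ 99 (mod 371)
6^16 ≡ 99^2 = 9801 ≡ 155 (mod 371)
6^32 ≡ 155^2 = 24025 ≡ 281 (mod 371)
6^64 ≡ 281^2 = 78961 ≡ 309 (mod 371)
6^128 ≡ 309^2 = 95481 ≡ 134 (mod 371)
6^256 ≡ 134^2 = 17956 ≡ 148 (mod 371)
370 = 256 + 64 + 32 + 16 + 2 in binary powers of 2.
So 6^370 ≡ 148 · 309 · 281 · 155 · 36 ≡ 281 (mod 371).
Since 281 ≠ 1, base 6 is a Fermat witness: 371 is composite.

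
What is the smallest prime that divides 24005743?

59

24005743 is odd.
Digit sum 25, not divisible by 3.
Ends in 3: not divisible by 5.
7: 24005743 = 7·3429391 + 6
11: 24005743 = 11·2182340 + 3
13: 24005743 = 13·1846595 + 8
17: 24005743 = 17·1412102 + 9
19: 24005743 = 19·1263460 + 3
23: 24005743 = 23·1043727 + 22
29: 24005743 = 29·827784 + 7
31: 24005743 = 31·774378 + 25
37: 24005743 = 37·648803 + 32
41: 24005743 = 41·585505 + 38
43: 24005743 = 43·558273 + 4
47: 24005743 = 47·510760 + 23
53: 24005743 = 53·452938 + 29
59: 24005743 = 59·406877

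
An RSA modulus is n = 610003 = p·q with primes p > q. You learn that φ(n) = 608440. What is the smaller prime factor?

φ(n) = (p−1)(q−1) = n − (p+q) + 1, so p + q = 610003 − 608440 + 1 = 1564.
p and q are the roots of t² − 1564t + 610003 = 0.
Discriminant: 1564² − 4·610003 = 2446096 − 2440012 = 6084; √6084 = 78.
q = (1564 − 78)/2 = 743, p = (1564 + 78)/2 = 821.
Check: 743 · 821 = 610003.

743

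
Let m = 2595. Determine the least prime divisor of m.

2595 is odd.
Digit sum 21, divisible by 3.

3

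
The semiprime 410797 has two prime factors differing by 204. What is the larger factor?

751

Since p = q + 204, we have 410797 = q(q + 204), so q² + 204q − 410797 = 0.
Discriminant: 204² + 4·410797 = 41616 + 1643188 = 1684804; √1684804 = 1298.
q = (−204 + 1298)/2 = 547, and p = q + 204 = 751.
Check: 547 · 751 = 410797.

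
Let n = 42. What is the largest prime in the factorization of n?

7

42 = 2 · 21
21 = 3 · 7
7 is prime.
So 42 = 2 · 3 · 7; the largest prime factor is 7.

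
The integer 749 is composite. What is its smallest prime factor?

749 is odd.
Digit sum 20, not divisible by 3.
Ends in 9: not divisible by 5.
7: 749 = 7·107

7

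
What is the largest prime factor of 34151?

34151 = 13 · 2627
2627 = 37 · 71
71 is prime.
So 34151 = 13 · 37 · 71; the largest prime factor is 71.

71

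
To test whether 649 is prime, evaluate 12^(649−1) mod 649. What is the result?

12^1 ≡ 12 (mod 649)
12^2 ≡ 12^2 = 144 ≡ 144 (mod 649)
12^4 ≡ 144^2 = 20736 ≡ 617 (mod 649)
12^8 ≡ 617^2 = 380689 ≡ 375 (mod 649)
12^16 ≡ 375^2 = 140625 ≡ 441 (mod 649)
12^32 ≡ 441^2 = 194481 ≡ 430 (mod 649)
12^64 ≡ 430^2 = 184900 ≡ 584 (mod 649)
12^128 ≡ 584^2 = 341056 ≡ 331 (mod 649)
12^256 ≡ 331^2 = 109561 ≡ 529 (mod 649)
12^512 ≡ 529^2 = 279841 ≡ 122 (mod 649)
648 = 512 + 128 + 8 in binary powers of 2.
So 12^648 ≡ 122 · 331 · 375 ≡ 133 (mod 649).
Since 133 ≠ 1, base 12 is a Fermat witness: 649 is composite.

133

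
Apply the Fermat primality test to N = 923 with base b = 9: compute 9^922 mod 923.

178

9^1 ≡ 9 (mod 923)
9^2 ≡ 9^2 = 81 ≡ 81 (mod 923)
9^4 ≡ 81^2 = 6561 ≡ 100 (mod 923)
9^8 ≡ 100^2 = 10000 ≡ 770 (mod 923)
9^16 ≡ 770^2 = 592900 ≡ 334 (mod 923)
9^32 ≡ 334^2 = 111556 ≡ 796 (mod 923)
9^64 ≡ 796^2 = 633616 ≡ 438 (mod 923)
9^128 ≡ 438^2 = 191844 ≡ 783 (mod 923)
9^256 ≡ 783^2 = 613089 ≡ 217 (mod 923)
9^512 ≡ 217^2 = 47089 ≡ 16 (mod 923)
922 = 512 + 256 + 128 + 16 + 8 + 2 in binary powers of 2.
So 9^922 ≡ 16 · 217 · 783 · 334 · 770 · 81 ≡ 178 (mod 923).
Since 178 ≠ 1, base 9 is a Fermat witness: 923 is composite.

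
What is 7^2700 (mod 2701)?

7^1 ≡ 7 (mod 2701)
7^2 ≡ 7^2 = 49 ≡ 49 (mod 2701)
7^4 ≡ 49^2 = 2401 ≡ 2401 (mod 2701)
7^8 ≡ 2401^2 = 5764801 ≡ 867 (mod 2701)
7^16 ≡ 867^2 = 751689 ≡ 811 (mod 2701)
7^32 ≡ 811^2 = 657721 ≡ 1378 (mod 2701)
7^64 ≡ 1378^2 = 1898884 ≡ 81 (mod 2701)
7^128 ≡ 81^2 = 6561 ≡ 1159 (mod 2701)
7^256 ≡ 1159^2 = 1343281 ≡ 884 (mod 2701)
7^512 ≡ 884^2 = 781456 ≡ 867 (mod 2701)
7^1024 ≡ 867^2 = 751689 ≡ 811 (mod 2701)
7^2048 ≡ 811^2 = 657721 ≡ 1378 (mod 2701)
2700 = 2048 + 512 + 128 + 8 + 4 in binary powers of 2.
So 7^2700 ≡ 1378 · 867 · 1159 · 867 · 2401 ≡ 2554 (mod 2701).
Since 2554 ≠ 1, base 7 is a Fermat witness: 2701 is composite.

2554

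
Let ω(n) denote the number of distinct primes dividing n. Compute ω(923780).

923780 = 2^2 · 230945
230945 = 5 · 46189
46189 = 11 · 4199
4199 = 13 · 323
323 = 17 · 19
923780 = 2^2 · 5 · 11 · 13 · 17 · 19, which has 6 distinct prime factors.

6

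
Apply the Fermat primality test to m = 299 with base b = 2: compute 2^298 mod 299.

2^1 ≡ 2 (mod 299)
2^2 ≡ 2^2 = 4 ≡ 4 (mod 299)
2^4 ≡ 4^2 = 16 ≡ 16 (mod 299)
2^8 ≡ 16^2 = 256 ≡ 256 (mod 299)
2^16 ≡ 256^2 = 65536 ≡ 55 (mod 299)
2^32 ≡ 55^2 = 3025 ≡ 35 (mod 299)
2^64 ≡ 35^2 = 1225 ≡ 29 (mod 299)
2^128 ≡ 29^2 = 841 ≡ 243 (mod 299)
2^256 ≡ 243^2 = 59049 ≡ 146 (mod 299)
298 = 256 + 32 + 8 + 2 in binary powers of 2.
So 2^298 ≡ 146 · 35 · 256 · 4 ≡ 140 (mod 299).
Since 140 ≠ 1, base 2 is a Fermat witness: 299 is composite.

140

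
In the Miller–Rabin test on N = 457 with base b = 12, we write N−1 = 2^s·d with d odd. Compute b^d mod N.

109

457 − 1 = 456 = 2^3 · 57, so d = 57.
12^1 ≡ 12 (mod 457)
12^2 ≡ 12^2 = 144 ≡ 144 (mod 457)
12^4 ≡ 144^2 = 20736 ≡ 171 (mod 457)
12^8 ≡ 171^2 = 29241 ≡ 450 (mod 457)
12^16 ≡ 450^2 = 202500 ≡ 49 (mod 457)
12^32 ≡ 49^2 = 2401 ≡ 116 (mod 457)
57 = 32 + 16 + 8 + 1 in binary powers of 2.
So 12^57 ≡ 116 · 49 · 450 · 12 ≡ 109 (mod 457).
Squaring chain: 109 → 456 → 1; reaches −1, so base 12 does not prove 457 composite.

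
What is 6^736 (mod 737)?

16

6^1 ≡ 6 (mod 737)
6^2 ≡ 6^2 = 36 ≡ 36 (mod 737)
6^4 ≡ 36^2 = 1296 ≡ 559 (mod 737)
6^8 ≡ 559^2 = 312481 ≡ 730 (mod 737)
6^16 ≡ 730^2 = 532900 ≡ 49 (mod 737)
6^32 ≡ 49^2 = 2401 ≡ 190 (mod 737)
6^64 ≡ 190^2 = 36100 ≡ 724 (mod 737)
6^128 ≡ 724^2 = 524176 ≡ 169 (mod 737)
6^256 ≡ 169^2 = 28561 ≡ 555 (mod 737)
6^512 ≡ 555^2 = 308025 ≡ 696 (mod 737)
736 = 512 + 128 + 64 + 32 in binary powers of 2.
So 6^736 ≡ 696 · 169 · 724 · 190 ≡ 16 (mod 737).
Since 16 ≠ 1, base 6 is a Fermat witness: 737 is composite.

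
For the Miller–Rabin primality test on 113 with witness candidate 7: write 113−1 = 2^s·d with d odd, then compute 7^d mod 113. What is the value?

112

113 − 1 = 112 = 2^4 · 7, so d = 7.
7^1 ≡ 7 (mod 113)
7^2 ≡ 7^2 = 49 ≡ 49 (mod 113)
7^4 ≡ 49^2 = 2401 ≡ 28 (mod 113)
7 = 4 + 2 + 1 in binary powers of 2.
So 7^7 ≡ 28 · 49 · 7 ≡ 112 (mod 113).
Since 7^d ≡ 112 (mod 113), base 7 does not prove 113 composite.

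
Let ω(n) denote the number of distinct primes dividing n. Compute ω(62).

62 = 2 · 31
62 = 2 · 31, which has 2 distinct prime factors.

2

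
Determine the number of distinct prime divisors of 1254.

1254 = 2 · 627
627 = 3 · 209
209 = 11 · 19
1254 = 2 · 3 · 11 · 19, which has 4 distinct prime factors.

4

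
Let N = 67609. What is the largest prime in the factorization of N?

67609 = 17 · 3977
3977 = 41 · 97
97 is prime.
So 67609 = 17 · 41 · 97; the largest prime factor is 97.

97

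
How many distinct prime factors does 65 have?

2

65 = 5 · 13
65 = 5 · 13, which has 2 distinct prime factors.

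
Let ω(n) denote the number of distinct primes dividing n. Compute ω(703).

703 = 19 · 37
703 = 19 · 37, which has 2 distinct prime factors.

2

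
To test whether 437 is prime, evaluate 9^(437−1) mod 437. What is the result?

234

9^1 ≡ 9 (mod 437)
9^2 ≡ 9^2 = 81 ≡ 81 (mod 437)
9^4 ≡ 81^2 = 6561 ≡ 6 (mod 437)
9^8 ≡ 6^2 = 36 ≡ 36 (mod 437)
9^16 ≡ 36^2 = 1296 ≡ 422 (mod 437)
9^32 ≡ 422^2 = 178084 ≡ 225 (mod 437)
9^64 ≡ 225^2 = 50625 ≡ 370 (mod 437)
9^128 ≡ 370^2 = 136900 ≡ 119 (mod 437)
9^256 ≡ 119^2 = 14161 ≡ 177 (mod 437)
436 = 256 + 128 + 32 + 16 + 4 in binary powers of 2.
So 9^436 ≡ 177 · 119 · 225 · 422 · 6 ≡ 234 (mod 437).
Since 234 ≠ 1, base 9 is a Fermat witness: 437 is composite.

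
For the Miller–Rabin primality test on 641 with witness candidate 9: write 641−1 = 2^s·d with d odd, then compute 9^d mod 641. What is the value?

77

641 − 1 = 640 = 2^7 · 5, so d = 5.
9^1 ≡ 9 (mod 641)
9^2 ≡ 9^2 = 81 ≡ 81 (mod 641)
9^4 ≡ 81^2 = 6561 ≡ 151 (mod 641)
5 = 4 + 1 in binary powers of 2.
So 9^5 ≡ 151 · 9 ≡ 77 (mod 641).
Squaring chain: 77 → 160 → 601 → 318 → 487 → 640 → 1; reaches −1, so base 9 does not prove 641 composite.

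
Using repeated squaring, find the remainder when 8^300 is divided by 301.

8^1 ≡ 8 (mod 301)
8^2 ≡ 8^2 = 64 ≡ 64 (mod 301)
8^4 ≡ 64^2 = 4096 ≡ 183 (mod 301)
8^8 ≡ 183^2 = 33489 ≡ 78 (mod 301)
8^16 ≡ 78^2 = 6084 ≡ 64 (mod 301)
8^32 ≡ 64^2 = 4096 ≡ 183 (mod 301)
8^64 ≡ 183^2 = 33489 ≡ 78 (mod 301)
8^128 ≡ 78^2 = 6084 ≡ 64 (mod 301)
8^256 ≡ 64^2 = 4096 ≡ 183 (mod 301)
300 = 256 + 32 + 8 + 4 in binary powers of 2.
So 8^300 ≡ 183 · 183 · 78 · 183 ≡ 274 (mod 301).
Since 274 ≠ 1, base 8 is a Fermat witness: 301 is composite.

274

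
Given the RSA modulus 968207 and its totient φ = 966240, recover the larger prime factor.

φ(n) = (p−1)(q−1) = n − (p+q) + 1, so p + q = 968207 − 966240 + 1 = 1968.
p and q are the roots of t² − 1968t + 968207 = 0.
Discriminant: 1968² − 4·968207 = 3873024 − 3872828 = 196; √196 = 14.
q = (1968 − 14)/2 = 977, p = (1968 + 14)/2 = 991.
Check: 977 · 991 = 968207.

991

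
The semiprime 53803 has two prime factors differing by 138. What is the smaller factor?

Since p = q + 138, we have 53803 = q(q + 138), so q² + 138q − 53803 = 0.
Discriminant: 138² + 4·53803 = 19044 + 215212 = 234256; √234256 = 484.
q = (−138 + 484)/2 = 173, and p = q + 138 = 311.
Check: 173 · 311 = 53803.

173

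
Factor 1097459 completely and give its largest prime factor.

89

1097459 = 11 · 99769
99769 = 19 · 5251
5251 = 59 · 89
89 is prime.
So 1097459 = 11 · 19 · 59 · 89; the largest prime factor is 89.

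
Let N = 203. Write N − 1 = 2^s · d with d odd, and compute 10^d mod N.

203 − 1 = 202 = 2^1 · 101, so d = 101.
10^1 ≡ 10 (mod 203)
10^2 ≡ 10^2 = 100 ≡ 100 (mod 203)
10^4 ≡ 100^2 = 10000 ≡ 53 (mod 203)
10^8 ≡ 53^2 = 2809 ≡ 170 (mod 203)
10^16 ≡ 170^2 = 28900 ≡ 74 (mod 203)
10^32 ≡ 74^2 = 5476 ≡ 198 (mod 203)
10^64 ≡ 198^2 = 39204 ≡ 25 (mod 203)
101 = 64 + 32 + 4 + 1 in binary powers of 2.
So 10^101 ≡ 25 · 198 · 53 · 10 ≡ 131 (mod 203).
Squaring chain: 131; never reaches −1, so base 10 is a Miller–Rabin witness that 203 is composite.

131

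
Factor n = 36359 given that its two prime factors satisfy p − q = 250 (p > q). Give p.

Since p = q + 250, we have 36359 = q(q + 250), so q² + 250q − 36359 = 0.
Discriminant: 250² + 4·36359 = 62500 + 145436 = 207936; √207936 = 456.
q = (−250 + 456)/2 = 103, and p = q + 250 = 353.
Check: 103 · 353 = 36359.

353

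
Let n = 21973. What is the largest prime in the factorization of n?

73

21973 = 7 · 3139
3139 = 43 · 73
73 is prime.
So 21973 = 7 · 43 · 73; the largest prime factor is 73.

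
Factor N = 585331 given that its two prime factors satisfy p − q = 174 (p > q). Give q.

Since p = q + 174, we have 585331 = q(q + 174), so q² + 174q − 585331 = 0.
Discriminant: 174² + 4·585331 = 30276 + 2341324 = 2371600; √2371600 = 1540.
q = (−174 + 1540)/2 = 683, and p = q + 174 = 857.
Check: 683 · 857 = 585331.

683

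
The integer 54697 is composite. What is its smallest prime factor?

54697 is odd.
Digit sum 31, not divisible by 3.
Ends in 7: not divisible by 5.
7: 54697 = 7·7813 + 6
11: 54697 = 11·4972 + 5
13: 54697 = 13·4207 + 6
17: 54697 = 17·3217 + 8
19: 54697 = 19·2878 + 15
23: 54697 = 23·2378 + 3
29: 54697 = 29·1886 + 3
31: 54697 = 31·1764 + 13
37: 54697 = 37·1478 + 11
41: 54697 = 41·1334 + 3
43: 54697 = 43·1272 + 1
47: 54697 = 47·1163 + 36
53: 54697 = 53·1032 + 1
59: 54697 = 59·927 + 4
61: 54697 = 61·896 + 41
67: 54697 = 67·816 + 25
71: 54697 = 71·770 + 27
73: 54697 = 73·749 + 20
79: 54697 = 79·692 + 29
83: 54697 = 83·659

83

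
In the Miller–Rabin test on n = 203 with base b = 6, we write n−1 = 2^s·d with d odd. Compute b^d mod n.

13

203 − 1 = 202 = 2^1 · 101, so d = 101.
6^1 ≡ 6 (mod 203)
6^2 ≡ 6^2 = 36 ≡ 36 (mod 203)
6^4 ≡ 36^2 = 1296 ≡ 78 (mod 203)
6^8 ≡ 78^2 = 6084 ≡ 197 (mod 203)
6^16 ≡ 197^2 = 38809 ≡ 36 (mod 203)
6^32 ≡ 36^2 = 1296 ≡ 78 (mod 203)
6^64 ≡ 78^2 = 6084 ≡ 197 (mod 203)
101 = 64 + 32 + 4 + 1 in binary powers of 2.
So 6^101 ≡ 197 · 78 · 78 · 6 ≡ 13 (mod 203).
Squaring chain: 13; never reaches −1, so base 6 is a Miller–Rabin witness that 203 is composite.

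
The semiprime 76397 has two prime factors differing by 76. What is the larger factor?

317

Since p = q + 76, we have 76397 = q(q + 76), so q² + 76q − 76397 = 0.
Discriminant: 76² + 4·76397 = 5776 + 305588 = 311364; √311364 = 558.
q = (−76 + 558)/2 = 241, and p = q + 76 = 317.
Check: 241 · 317 = 76397.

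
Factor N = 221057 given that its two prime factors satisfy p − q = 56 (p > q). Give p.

Since p = q + 56, we have 221057 = q(q + 56), so q² + 56q − 221057 = 0.
Discriminant: 56² + 4·221057 = 3136 + 884228 = 887364; √887364 = 942.
q = (−56 + 942)/2 = 443, and p = q + 56 = 499.
Check: 443 · 499 = 221057.

499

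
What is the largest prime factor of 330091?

330091 = 41 · 8051
8051 = 83 · 97
97 is prime.
So 330091 = 41 · 83 · 97; the largest prime factor is 97.

97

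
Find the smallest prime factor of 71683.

71683 is odd.
Digit sum 25, not divisible by 3.
Ends in 3: not divisible by 5.
7: 71683 = 7·10240 + 3
11: 71683 = 11·6516 + 7
13: 71683 = 13·5514 + 1
17: 71683 = 17·4216 + 11
19: 71683 = 19·3772 + 15
23: 71683 = 23·3116 + 15
29: 71683 = 29·2471 + 24
31: 71683 = 31·2312 + 11
37: 71683 = 37·1937 + 14
41: 71683 = 41·1748 + 15
43: 71683 = 43·1667 + 2
47: 71683 = 47·1525 + 8
53: 71683 = 53·1352 + 27
59: 71683 = 59·1214 + 57
61: 71683 = 61·1175 + 8
67: 71683 = 67·1069 + 60
71: 71683 = 71·1009 + 44
73: 71683 = 73·981 + 70
79: 71683 = 79·907 + 30
83: 71683 = 83·863 + 54
89: 71683 = 89·805 + 38
97: 71683 = 97·739

97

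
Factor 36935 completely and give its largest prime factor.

36935 = 5 · 7387
7387 = 83 · 89
89 is prime.
So 36935 = 5 · 83 · 89; the largest prime factor is 89.

89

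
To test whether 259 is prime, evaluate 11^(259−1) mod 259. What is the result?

1

11^1 ≡ 11 (mod 259)
11^2 ≡ 11^2 = 121 ≡ 121 (mod 259)
11^4 ≡ 121^2 = 14641 ≡ 137 (mod 259)
11^8 ≡ 137^2 = 18769 ≡ 121 (mod 259)
11^16 ≡ 121^2 = 14641 ≡ 137 (mod 259)
11^32 ≡ 137^2 = 18769 ≡ 121 (mod 259)
11^64 ≡ 121^2 = 14641 ≡ 137 (mod 259)
11^128 ≡ 137^2 = 18769 ≡ 121 (mod 259)
11^256 ≡ 121^2 = 14641 ≡ 137 (mod 259)
258 = 256 + 2 in binary powers of 2.
So 11^258 ≡ 137 · 121 ≡ 1 (mod 259).
Since the result is 1, base 11 gives no evidence that 259 is composite.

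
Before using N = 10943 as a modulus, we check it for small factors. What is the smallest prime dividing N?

10943 is odd.
Digit sum 17, not divisible by 3.
Ends in 3: not divisible by 5.
7: 10943 = 7·1563 + 2
11: 10943 = 11·994 + 9
13: 10943 = 13·841 + 10
17: 10943 = 17·643 + 12
19: 10943 = 19·575 + 18
23: 10943 = 23·475 + 18
29: 10943 = 29·377 + 10
31: 10943 = 31·353

31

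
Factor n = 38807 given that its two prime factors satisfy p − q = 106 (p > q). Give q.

Since p = q + 106, we have 38807 = q(q + 106), so q² + 106q − 38807 = 0.
Discriminant: 106² + 4·38807 = 11236 + 155228 = 166464; √166464 = 408.
q = (−106 + 408)/2 = 151, and p = q + 106 = 257.
Check: 151 · 257 = 38807.

151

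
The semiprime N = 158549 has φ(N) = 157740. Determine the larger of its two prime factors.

479

φ(n) = (p−1)(q−1) = n − (p+q) + 1, so p + q = 158549 − 157740 + 1 = 810.
p and q are the roots of t² − 810t + 158549 = 0.
Discriminant: 810² − 4·158549 = 656100 − 634196 = 21904; √21904 = 148.
q = (810 − 148)/2 = 331, p = (810 + 148)/2 = 479.
Check: 331 · 479 = 158549.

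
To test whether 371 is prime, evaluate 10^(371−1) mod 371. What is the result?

10^1 ≡ 10 (mod 371)
10^2 ≡ 10^2 = 100 ≡ 100 (mod 371)
10^4 ≡ 100^2 = 10000 ≡ 354 (mod 371)
10^8 ≡ 354^2 = 125316 ≡ 289 (mod 371)
10^16 ≡ 289^2 = 83521 ≡ 46 (mod 371)
10^32 ≡ 46^2 = 2116 ≡ 261 (mod 371)
10^64 ≡ 261^2 = 68121 ≡ 228 (mod 371)
10^128 ≡ 228^2 = 51984 ≡ 44 (mod 371)
10^256 ≡ 44^2 = 1936 ≡ 81 (mod 371)
370 = 256 + 64 + 32 + 16 + 2 in binary powers of 2.
So 10^370 ≡ 81 · 228 · 261 · 46 · 100 ≡ 102 (mod 371).
Since 102 ≠ 1, base 10 is a Fermat witness: 371 is composite.

102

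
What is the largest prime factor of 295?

295 = 5 · 59
59 is prime.
So 295 = 5 · 59; the largest prime factor is 59.

59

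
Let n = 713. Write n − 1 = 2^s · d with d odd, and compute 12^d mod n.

633

713 − 1 = 712 = 2^3 · 89, so d = 89.
12^1 ≡ 12 (mod 713)
12^2 ≡ 12^2 = 144 ≡ 144 (mod 713)
12^4 ≡ 144^2 = 20736 ≡ 59 (mod 713)
12^8 ≡ 59^2 = 3481 ≡ 629 (mod 713)
12^16 ≡ 629^2 = 395641 ≡ 639 (mod 713)
12^32 ≡ 639^2 = 408321 ≡ 485 (mod 713)
12^64 ≡ 485^2 = 235225 ≡ 648 (mod 713)
89 = 64 + 16 + 8 + 1 in binary powers of 2.
So 12^89 ≡ 648 · 639 · 629 · 12 ≡ 633 (mod 713).
Squaring chain: 633 → 696 → 289; never reaches −1, so base 12 is a Miller–Rabin witness that 713 is composite.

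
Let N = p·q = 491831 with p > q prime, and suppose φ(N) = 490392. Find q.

φ(n) = (p−1)(q−1) = n − (p+q) + 1, so p + q = 491831 − 490392 + 1 = 1440.
p and q are the roots of t² − 1440t + 491831 = 0.
Discriminant: 1440² − 4·491831 = 2073600 − 1967324 = 106276; √106276 = 326.
q = (1440 − 326)/2 = 557, p = (1440 + 326)/2 = 883.
Check: 557 · 883 = 491831.

557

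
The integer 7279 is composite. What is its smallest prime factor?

7279 is odd.
Digit sum 25, not divisible by 3.
Ends in 9: not divisible by 5.
7: 7279 = 7·1039 + 6
11: 7279 = 11·661 + 8
13: 7279 = 13·559 + 12
17: 7279 = 17·428 + 3
19: 7279 = 19·383 + 2
23: 7279 = 23·316 + 11
29: 7279 = 29·251

29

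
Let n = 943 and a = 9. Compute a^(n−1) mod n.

9^1 ≡ 9 (mod 943)
9^2 ≡ 9^2 = 81 ≡ 81 (mod 943)
9^4 ≡ 81^2 = 6561 ≡ 903 (mod 943)
9^8 ≡ 903^2 = 815409 ≡ 657 (mod 943)
9^16 ≡ 657^2 = 431649 ≡ 698 (mod 943)
9^32 ≡ 698^2 = 487204 ≡ 616 (mod 943)
9^64 ≡ 616^2 = 379456 ≡ 370 (mod 943)
9^128 ≡ 370^2 = 136900 ≡ 165 (mod 943)
9^256 ≡ 165^2 = 27225 ≡ 821 (mod 943)
9^512 ≡ 821^2 = 674041 ≡ 739 (mod 943)
942 = 512 + 256 + 128 + 32 + 8 + 4 + 2 in binary powers of 2.
So 9^942 ≡ 739 · 821 · 165 · 616 · 657 · 903 · 81 ≡ 901 (mod 943).
Since 901 ≠ 1, base 9 is a Fermat witness: 943 is composite.

901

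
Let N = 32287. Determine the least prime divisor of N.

83

32287 is odd.
Digit sum 22, not divisible by 3.
Ends in 7: not divisible by 5.
7: 32287 = 7·4612 + 3
11: 32287 = 11·2935 + 2
13: 32287 = 13·2483 + 8
17: 32287 = 17·1899 + 4
19: 32287 = 19·1699 + 6
23: 32287 = 23·1403 + 18
29: 32287 = 29·1113 + 10
31: 32287 = 31·1041 + 16
37: 32287 = 37·872 + 23
41: 32287 = 41·787 + 20
43: 32287 = 43·750 + 37
47: 32287 = 47·686 + 45
53: 32287 = 53·609 + 10
59: 32287 = 59·547 + 14
61: 32287 = 61·529 + 18
67: 32287 = 67·481 + 60
71: 32287 = 71·454 + 53
73: 32287 = 73·442 + 21
79: 32287 = 79·408 + 55
83: 32287 = 83·389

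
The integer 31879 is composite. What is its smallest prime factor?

31879 is odd.
Digit sum 28, not divisible by 3.
Ends in 9: not divisible by 5.
7: 31879 = 7·4554 + 1
11: 31879 = 11·2898 + 1
13: 31879 = 13·2452 + 3
17: 31879 = 17·1875 + 4
19: 31879 = 19·1677 + 16
23: 31879 = 23·1386 + 1
29: 31879 = 29·1099 + 8
31: 31879 = 31·1028 + 11
37: 31879 = 37·861 + 22
41: 31879 = 41·777 + 22
43: 31879 = 43·741 + 16
47: 31879 = 47·678 + 13
53: 31879 = 53·601 + 26
59: 31879 = 59·540 + 19
61: 31879 = 61·522 + 37
67: 31879 = 67·475 + 54
71: 31879 = 71·449

71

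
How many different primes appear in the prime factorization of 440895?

6

440895 = 3 · 146965
146965 = 5 · 29393
29393 = 7 · 4199
4199 = 13 · 323
323 = 17 · 19
440895 = 3 · 5 · 7 · 13 · 17 · 19, which has 6 distinct prime factors.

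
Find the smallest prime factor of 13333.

67

13333 is odd.
Digit sum 13, not divisible by 3.
Ends in 3: not divisible by 5.
7: 13333 = 7·1904 + 5
11: 13333 = 11·1212 + 1
13: 13333 = 13·1025 + 8
17: 13333 = 17·784 + 5
19: 13333 = 19·701 + 14
23: 13333 = 23·579 + 16
29: 13333 = 29·459 + 22
31: 13333 = 31·430 + 3
37: 13333 = 37·360 + 13
41: 13333 = 41·325 + 8
43: 13333 = 43·310 + 3
47: 13333 = 47·283 + 32
53: 13333 = 53·251 + 30
59: 13333 = 59·225 + 58
61: 13333 = 61·218 + 35
67: 13333 = 67·199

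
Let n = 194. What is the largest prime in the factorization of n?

194 = 2 · 97
97 is prime.
So 194 = 2 · 97; the largest prime factor is 97.

97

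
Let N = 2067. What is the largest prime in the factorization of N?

53

2067 = 3 · 689
689 = 13 · 53
53 is prime.
So 2067 = 3 · 13 · 53; the largest prime factor is 53.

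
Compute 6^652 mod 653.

6^1 ≡ 6 (mod 653)
6^2 ≡ 6^2 = 36 ≡ 36 (mod 653)
6^4 ≡ 36^2 = 1296 ≡ 643 (mod 653)
6^8 ≡ 643^2 = 413449 ≡ 100 (mod 653)
6^16 ≡ 100^2 = 10000 ≡ 205 (mod 653)
6^32 ≡ 205^2 = 42025 ≡ 233 (mod 653)
6^64 ≡ 233^2 = 54289 ≡ 90 (mod 653)
6^128 ≡ 90^2 = 8100 ≡ 264 (mod 653)
6^256 ≡ 264^2 = 69696 ≡ 478 (mod 653)
6^512 ≡ 478^2 = 228484 ≡ 587 (mod 653)
652 = 512 + 128 + 8 + 4 in binary powers of 2.
So 6^652 ≡ 587 · 264 · 100 · 643 ≡ 1 (mod 653).
Since the result is 1, base 6 gives no evidence that 653 is composite.

1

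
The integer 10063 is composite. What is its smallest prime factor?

29

10063 is odd.
Digit sum 10, not divisible by 3.
Ends in 3: not divisible by 5.
7: 10063 = 7·1437 + 4
11: 10063 = 11·914 + 9
13: 10063 = 13·774 + 1
17: 10063 = 17·591 + 16
19: 10063 = 19·529 + 12
23: 10063 = 23·437 + 12
29: 10063 = 29·347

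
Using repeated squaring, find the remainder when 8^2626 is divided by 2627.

2564

8^1 ≡ 8 (mod 2627)
8^2 ≡ 8^2 = 64 ≡ 64 (mod 2627)
8^4 ≡ 64^2 = 4096 ≡ 1469 (mod 2627)
8^8 ≡ 1469^2 = 2157961 ≡ 1194 (mod 2627)
8^16 ≡ 1194^2 = 1425636 ≡ 1802 (mod 2627)
8^32 ≡ 1802^2 = 3247204 ≡ 232 (mod 2627)
8^64 ≡ 232^2 = 53824 ≡ 1284 (mod 2627)
8^128 ≡ 1284^2 = 1648656 ≡ 1527 (mod 2627)
8^256 ≡ 1527^2 = 2331729 ≡ 1580 (mod 2627)
8^512 ≡ 1580^2 = 2496400 ≡ 750 (mod 2627)
8^1024 ≡ 750^2 = 562500 ≡ 322 (mod 2627)
8^2048 ≡ 322^2 = 103684 ≡ 1231 (mod 2627)
2626 = 2048 + 512 + 64 + 2 in binary powers of 2.
So 8^2626 ≡ 1231 · 750 · 1284 · 64 ≡ 2564 (mod 2627).
Since 2564 ≠ 1, base 8 is a Fermat witness: 2627 is composite.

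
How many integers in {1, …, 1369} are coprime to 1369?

1332

Factor: 1369 = 37^2.
φ(1369) = 37^1·(37−1) = 1332.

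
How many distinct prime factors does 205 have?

205 = 5 · 41
205 = 5 · 41, which has 2 distinct prime factors.

2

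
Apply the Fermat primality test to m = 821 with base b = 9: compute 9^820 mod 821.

9^1 ≡ 9 (mod 821)
9^2 ≡ 9^2 = 81 ≡ 81 (mod 821)
9^4 ≡ 81^2 = 6561 ≡ 814 (mod 821)
9^8 ≡ 814^2 = 662596 ≡ 49 (mod 821)
9^16 ≡ 49^2 = 2401 ≡ 759 (mod 821)
9^32 ≡ 759^2 = 576081 ≡ 560 (mod 821)
9^64 ≡ 560^2 = 313600 ≡ 799 (mod 821)
9^128 ≡ 799^2 = 638401 ≡ 484 (mod 821)
9^256 ≡ 484^2 = 234256 ≡ 271 (mod 821)
9^512 ≡ 271^2 = 73441 ≡ 372 (mod 821)
820 = 512 + 256 + 32 + 16 + 4 in binary powers of 2.
So 9^820 ≡ 372 · 271 · 560 · 759 · 814 ≡ 1 (mod 821).
Since the result is 1, base 9 gives no evidence that 821 is composite.

1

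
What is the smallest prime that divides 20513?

20513 is odd.
Digit sum 11, not divisible by 3.
Ends in 3: not divisible by 5.
7: 20513 = 7·2930 + 3
11: 20513 = 11·1864 + 9
13: 20513 = 13·1577 + 12
17: 20513 = 17·1206 + 11
19: 20513 = 19·1079 + 12
23: 20513 = 23·891 + 20
29: 20513 = 29·707 + 10
31: 20513 = 31·661 + 22
37: 20513 = 37·554 + 15
41: 20513 = 41·500 + 13
43: 20513 = 43·477 + 2
47: 20513 = 47·436 + 21
53: 20513 = 53·387 + 2
59: 20513 = 59·347 + 40
61: 20513 = 61·336 + 17
67: 20513 = 67·306 + 11
71: 20513 = 71·288 + 65
73: 20513 = 73·281

73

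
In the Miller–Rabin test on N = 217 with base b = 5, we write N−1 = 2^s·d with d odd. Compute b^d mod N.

217 − 1 = 216 = 2^3 · 27, so d = 27.
5^1 ≡ 5 (mod 217)
5^2 ≡ 5^2 = 25 ≡ 25 (mod 217)
5^4 ≡ 25^2 = 625 ≡ 191 (mod 217)
5^8 ≡ 191^2 = 36481 ≡ 25 (mod 217)
5^16 ≡ 25^2 = 625 ≡ 191 (mod 217)
27 = 16 + 8 + 2 + 1 in binary powers of 2.
So 5^27 ≡ 191 · 25 · 25 · 5 ≡ 125 (mod 217).
Squaring chain: 125 → 1 → 1; never reaches −1, so base 5 is a Miller–Rabin witness that 217 is composite.

125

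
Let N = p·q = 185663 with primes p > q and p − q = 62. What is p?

463

Since p = q + 62, we have 185663 = q(q + 62), so q² + 62q − 185663 = 0.
Discriminant: 62² + 4·185663 = 3844 + 742652 = 746496; √746496 = 864.
q = (−62 + 864)/2 = 401, and p = q + 62 = 463.
Check: 401 · 463 = 185663.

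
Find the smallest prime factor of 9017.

9017 is odd.
Digit sum 17, not divisible by 3.
Ends in 7: not divisible by 5.
7: 9017 = 7·1288 + 1
11: 9017 = 11·819 + 8
13: 9017 = 13·693 + 8
17: 9017 = 17·530 + 7
19: 9017 = 19·474 + 11
23: 9017 = 23·392 + 1
29: 9017 = 29·310 + 27
31: 9017 = 31·290 + 27
37: 9017 = 37·243 + 26
41: 9017 = 41·219 + 38
43: 9017 = 43·209 + 30
47: 9017 = 47·191 + 40
53: 9017 = 53·170 + 7
59: 9017 = 59·152 + 49
61: 9017 = 61·147 + 50
67: 9017 = 67·134 + 39
71: 9017 = 71·127

71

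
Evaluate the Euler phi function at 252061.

Factor: 252061 = 31 · 47 · 173.
φ(252061) = (31−1) · (47−1) · (173−1) = 30 · 46 · 172 = 237360.

237360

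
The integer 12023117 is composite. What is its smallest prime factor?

12023117 is odd.
Digit sum 17, not divisible by 3.
Ends in 7: not divisible by 5.
7: 12023117 = 7·1717588 + 1
11: 12023117 = 11·1093010 + 7
13: 12023117 = 13·924855 + 2
17: 12023117 = 17·707242 + 3
19: 12023117 = 19·632795 + 12
23: 12023117 = 23·522744 + 5
29: 12023117 = 29·414590 + 7
31: 12023117 = 31·387842 + 15
37: 12023117 = 37·324949 + 4
41: 12023117 = 41·293246 + 31
43: 12023117 = 43·279607 + 16
47: 12023117 = 47·255811

47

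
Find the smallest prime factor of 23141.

23141 is odd.
Digit sum 11, not divisible by 3.
Ends in 1: not divisible by 5.
7: 23141 = 7·3305 + 6
11: 23141 = 11·2103 + 8
13: 23141 = 13·1780 + 1
17: 23141 = 17·1361 + 4
19: 23141 = 19·1217 + 18
23: 23141 = 23·1006 + 3
29: 23141 = 29·797 + 28
31: 23141 = 31·746 + 15
37: 23141 = 37·625 + 16
41: 23141 = 41·564 + 17
43: 23141 = 43·538 + 7
47: 23141 = 47·492 + 17
53: 23141 = 53·436 + 33
59: 23141 = 59·392 + 13
61: 23141 = 61·379 + 22
67: 23141 = 67·345 + 26
71: 23141 = 71·325 + 66
73: 23141 = 73·317

73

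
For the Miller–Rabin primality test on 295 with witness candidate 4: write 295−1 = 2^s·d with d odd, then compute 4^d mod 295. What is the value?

295 − 1 = 294 = 2^1 · 147, so d = 147.
4^1 ≡ 4 (mod 295)
4^2 ≡ 4^2 = 16 ≡ 16 (mod 295)
4^4 ≡ 16^2 = 256 ≡ 256 (mod 295)
4^8 ≡ 256^2 = 65536 ≡ 46 (mod 295)
4^16 ≡ 46^2 = 2116 ≡ 51 (mod 295)
4^32 ≡ 51^2 = 2601 ≡ 241 (mod 295)
4^64 ≡ 241^2 = 58081 ≡ 261 (mod 295)
4^128 ≡ 261^2 = 68121 ≡ 271 (mod 295)
147 = 128 + 16 + 2 + 1 in binary powers of 2.
So 4^147 ≡ 271 · 51 · 16 · 4 ≡ 134 (mod 295).
Squaring chain: 134; never reaches −1, so base 4 is a Miller–Rabin witness that 295 is composite.

134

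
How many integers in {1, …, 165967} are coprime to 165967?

155904

Factor: 165967 = 29 · 59 · 97.
φ(165967) = (29−1) · (59−1) · (97−1) = 28 · 58 · 96 = 155904.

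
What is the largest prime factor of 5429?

5429 = 61 · 89
89 is prime.
So 5429 = 61 · 89; the largest prime factor is 89.

89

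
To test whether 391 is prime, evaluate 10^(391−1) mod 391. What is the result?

349

10^1 ≡ 10 (mod 391)
10^2 ≡ 10^2 = 100 ≡ 100 (mod 391)
10^4 ≡ 100^2 = 10000 ≡ 225 (mod 391)
10^8 ≡ 225^2 = 50625 ≡ 186 (mod 391)
10^16 ≡ 186^2 = 34596 ≡ 188 (mod 391)
10^32 ≡ 188^2 = 35344 ≡ 154 (mod 391)
10^64 ≡ 154^2 = 23716 ≡ 256 (mod 391)
10^128 ≡ 256^2 = 65536 ≡ 239 (mod 391)
10^256 ≡ 239^2 = 57121 ≡ 35 (mod 391)
390 = 256 + 128 + 4 + 2 in binary powers of 2.
So 10^390 ≡ 35 · 239 · 225 · 100 ≡ 349 (mod 391).
Since 349 ≠ 1, base 10 is a Fermat witness: 391 is composite.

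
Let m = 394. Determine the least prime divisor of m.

2

394 is even: 2 divides it.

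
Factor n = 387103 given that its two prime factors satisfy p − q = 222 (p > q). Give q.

521

Since p = q + 222, we have 387103 = q(q + 222), so q² + 222q − 387103 = 0.
Discriminant: 222² + 4·387103 = 49284 + 1548412 = 1597696; √1597696 = 1264.
q = (−222 + 1264)/2 = 521, and p = q + 222 = 743.
Check: 521 · 743 = 387103.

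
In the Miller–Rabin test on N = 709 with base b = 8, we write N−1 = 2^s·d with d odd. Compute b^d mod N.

709 − 1 = 708 = 2^2 · 177, so d = 177.
8^1 ≡ 8 (mod 709)
8^2 ≡ 8^2 = 64 ≡ 64 (mod 709)
8^4 ≡ 64^2 = 4096 ≡ 551 (mod 709)
8^8 ≡ 551^2 = 303601 ≡ 149 (mod 709)
8^16 ≡ 149^2 = 22201 ≡ 222 (mod 709)
8^32 ≡ 222^2 = 49284 ≡ 363 (mod 709)
8^64 ≡ 363^2 = 131769 ≡ 604 (mod 709)
8^128 ≡ 604^2 = 364816 ≡ 390 (mod 709)
177 = 128 + 32 + 16 + 1 in binary powers of 2.
So 8^177 ≡ 390 · 363 · 222 · 8 ≡ 613 (mod 709).
Squaring chain: 613 → 708; reaches −1, so base 8 does not prove 709 composite.

613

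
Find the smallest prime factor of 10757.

10757 is odd.
Digit sum 20, not divisible by 3.
Ends in 7: not divisible by 5.
7: 10757 = 7·1536 + 5
11: 10757 = 11·977 + 10
13: 10757 = 13·827 + 6
17: 10757 = 17·632 + 13
19: 10757 = 19·566 + 3
23: 10757 = 23·467 + 16
29: 10757 = 29·370 + 27
31: 10757 = 31·347

31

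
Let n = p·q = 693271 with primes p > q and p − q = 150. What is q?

761

Since p = q + 150, we have 693271 = q(q + 150), so q² + 150q − 693271 = 0.
Discriminant: 150² + 4·693271 = 22500 + 2773084 = 2795584; √2795584 = 1672.
q = (−150 + 1672)/2 = 761, and p = q + 150 = 911.
Check: 761 · 911 = 693271.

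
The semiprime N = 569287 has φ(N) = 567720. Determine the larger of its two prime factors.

φ(n) = (p−1)(q−1) = n − (p+q) + 1, so p + q = 569287 − 567720 + 1 = 1568.
p and q are the roots of t² − 1568t + 569287 = 0.
Discriminant: 1568² − 4·569287 = 2458624 − 2277148 = 181476; √181476 = 426.
q = (1568 − 426)/2 = 571, p = (1568 + 426)/2 = 997.
Check: 571 · 997 = 569287.

997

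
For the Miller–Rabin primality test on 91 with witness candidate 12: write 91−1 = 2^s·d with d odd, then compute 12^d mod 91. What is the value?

90

91 − 1 = 90 = 2^1 · 45, so d = 45.
12^1 ≡ 12 (mod 91)
12^2 ≡ 12^2 = 144 ≡ 53 (mod 91)
12^4 ≡ 53^2 = 2809 ≡ 79 (mod 91)
12^8 ≡ 79^2 = 6241 ≡ 53 (mod 91)
12^16 ≡ 53^2 = 2809 ≡ 79 (mod 91)
12^32 ≡ 79^2 = 6241 ≡ 53 (mod 91)
45 = 32 + 8 + 4 + 1 in binary powers of 2.
So 12^45 ≡ 53 · 53 · 79 · 12 ≡ 90 (mod 91).
Since 12^d ≡ 90 (mod 91), base 12 does not prove 91 composite.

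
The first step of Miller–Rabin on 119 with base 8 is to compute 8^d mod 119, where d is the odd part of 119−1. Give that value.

119 − 1 = 118 = 2^1 · 59, so d = 59.
8^1 ≡ 8 (mod 119)
8^2 ≡ 8^2 = 64 ≡ 64 (mod 119)
8^4 ≡ 64^2 = 4096 ≡ 50 (mod 119)
8^8 ≡ 50^2 = 2500 ≡ 1 (mod 119)
8^16 ≡ 1^2 = 1 ≡ 1 (mod 119)
8^32 ≡ 1^2 = 1 ≡ 1 (mod 119)
59 = 32 + 16 + 8 + 2 + 1 in binary powers of 2.
So 8^59 ≡ 1 · 1 · 1 · 64 · 8 ≡ 36 (mod 119).
Squaring chain: 36; never reaches −1, so base 8 is a Miller–Rabin witness that 119 is composite.

36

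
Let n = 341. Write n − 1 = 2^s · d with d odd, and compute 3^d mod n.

341 − 1 = 340 = 2^2 · 85, so d = 85.
3^1 ≡ 3 (mod 341)
3^2 ≡ 3^2 = 9 ≡ 9 (mod 341)
3^4 ≡ 9^2 = 81 ≡ 81 (mod 341)
3^8 ≡ 81^2 = 6561 ≡ 82 (mod 341)
3^16 ≡ 82^2 = 6724 ≡ 245 (mod 341)
3^32 ≡ 245^2 = 60025 ≡ 9 (mod 341)
3^64 ≡ 9^2 = 81 ≡ 81 (mod 341)
85 = 64 + 16 + 4 + 1 in binary powers of 2.
So 3^85 ≡ 81 · 245 · 81 · 3 ≡ 254 (mod 341).
Squaring chain: 254 → 67; never reaches −1, so base 3 is a Miller–Rabin witness that 341 is composite.

254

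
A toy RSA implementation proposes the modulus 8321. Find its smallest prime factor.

8321 is odd.
Digit sum 14, not divisible by 3.
Ends in 1: not divisible by 5.
7: 8321 = 7·1188 + 5
11: 8321 = 11·756 + 5
13: 8321 = 13·640 + 1
17: 8321 = 17·489 + 8
19: 8321 = 19·437 + 18
23: 8321 = 23·361 + 18
29: 8321 = 29·286 + 27
31: 8321 = 31·268 + 13
37: 8321 = 37·224 + 33
41: 8321 = 41·202 + 39
43: 8321 = 43·193 + 22
47: 8321 = 47·177 + 2
53: 8321 = 53·157

53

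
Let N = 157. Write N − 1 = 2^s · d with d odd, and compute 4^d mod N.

157 − 1 = 156 = 2^2 · 39, so d = 39.
4^1 ≡ 4 (mod 157)
4^2 ≡ 4^2 = 16 ≡ 16 (mod 157)
4^4 ≡ 16^2 = 256 ≡ 99 (mod 157)
4^8 ≡ 99^2 = 9801 ≡ 67 (mod 157)
4^16 ≡ 67^2 = 4489 ≡ 93 (mod 157)
4^32 ≡ 93^2 = 8649 ≡ 14 (mod 157)
39 = 32 + 4 + 2 + 1 in binary powers of 2.
So 4^39 ≡ 14 · 99 · 16 · 4 ≡ 156 (mod 157).
Since 4^d ≡ 156 (mod 157), base 4 does not prove 157 composite.

156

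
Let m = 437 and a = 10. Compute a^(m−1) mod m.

10^1 ≡ 10 (mod 437)
10^2 ≡ 10^2 = 100 ≡ 100 (mod 437)
10^4 ≡ 100^2 = 10000 ≡ 386 (mod 437)
10^8 ≡ 386^2 = 148996 ≡ 416 (mod 437)
10^16 ≡ 416^2 = 173056 ≡ 4 (mod 437)
10^32 ≡ 4^2 = 16 ≡ 16 (mod 437)
10^64 ≡ 16^2 = 256 ≡ 256 (mod 437)
10^128 ≡ 256^2 = 65536 ≡ 423 (mod 437)
10^256 ≡ 423^2 = 178929 ≡ 196 (mod 437)
436 = 256 + 128 + 32 + 16 + 4 in binary powers of 2.
So 10^436 ≡ 196 · 423 · 16 · 4 · 386 ≡ 101 (mod 437).
Since 101 ≠ 1, base 10 is a Fermat witness: 437 is composite.

101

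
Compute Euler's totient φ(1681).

Factor: 1681 = 41^2.
φ(1681) = 41^1·(41−1) = 1640.

1640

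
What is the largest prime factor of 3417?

67

3417 = 3 · 1139
1139 = 17 · 67
67 is prime.
So 3417 = 3 · 17 · 67; the largest prime factor is 67.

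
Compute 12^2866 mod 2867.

12^1 ≡ 12 (mod 2867)
12^2 ≡ 12^2 = 144 ≡ 144 (mod 2867)
12^4 ≡ 144^2 = 20736 ≡ 667 (mod 2867)
12^8 ≡ 667^2 = 444889 ≡ 504 (mod 2867)
12^16 ≡ 504^2 = 254016 ≡ 1720 (mod 2867)
12^32 ≡ 1720^2 = 2958400 ≡ 2523 (mod 2867)
12^64 ≡ 2523^2 = 6365529 ≡ 789 (mod 2867)
12^128 ≡ 789^2 = 622521 ≡ 382 (mod 2867)
12^256 ≡ 382^2 = 145924 ≡ 2574 (mod 2867)
12^512 ≡ 2574^2 = 6625476 ≡ 2706 (mod 2867)
12^1024 ≡ 2706^2 = 7322436 ≡ 118 (mod 2867)
12^2048 ≡ 118^2 = 13924 ≡ 2456 (mod 2867)
2866 = 2048 + 512 + 256 + 32 + 16 + 2 in binary powers of 2.
So 12^2866 ≡ 2456 · 2706 · 2574 · 2523 · 1720 · 144 ≡ 683 (mod 2867).
Since 683 ≠ 1, base 12 is a Fermat witness: 2867 is composite.

683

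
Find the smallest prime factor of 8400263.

8400263 is odd.
Digit sum 23, not divisible by 3.
Ends in 3: not divisible by 5.
7: 8400263 = 7·1200037 + 4
11: 8400263 = 11·763660 + 3
13: 8400263 = 13·646174 + 1
17: 8400263 = 17·494133 + 2
19: 8400263 = 19·442119 + 2
23: 8400263 = 23·365228 + 19
29: 8400263 = 29·289664 + 7
31: 8400263 = 31·270976 + 7
37: 8400263 = 37·227034 + 5
41: 8400263 = 41·204884 + 19
43: 8400263 = 43·195354 + 41
47: 8400263 = 47·178729

47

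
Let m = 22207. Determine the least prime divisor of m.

22207 is odd.
Digit sum 13, not divisible by 3.
Ends in 7: not divisible by 5.
7: 22207 = 7·3172 + 3
11: 22207 = 11·2018 + 9
13: 22207 = 13·1708 + 3
17: 22207 = 17·1306 + 5
19: 22207 = 19·1168 + 15
23: 22207 = 23·965 + 12
29: 22207 = 29·765 + 22
31: 22207 = 31·716 + 11
37: 22207 = 37·600 + 7
41: 22207 = 41·541 + 26
43: 22207 = 43·516 + 19
47: 22207 = 47·472 + 23
53: 22207 = 53·419

53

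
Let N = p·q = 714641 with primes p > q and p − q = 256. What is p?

983

Since p = q + 256, we have 714641 = q(q + 256), so q² + 256q − 714641 = 0.
Discriminant: 256² + 4·714641 = 65536 + 2858564 = 2924100; √2924100 = 1710.
q = (−256 + 1710)/2 = 727, and p = q + 256 = 983.
Check: 727 · 983 = 714641.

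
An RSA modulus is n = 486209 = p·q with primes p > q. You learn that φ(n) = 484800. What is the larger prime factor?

φ(n) = (p−1)(q−1) = n − (p+q) + 1, so p + q = 486209 − 484800 + 1 = 1410.
p and q are the roots of t² − 1410t + 486209 = 0.
Discriminant: 1410² − 4·486209 = 1988100 − 1944836 = 43264; √43264 = 208.
q = (1410 − 208)/2 = 601, p = (1410 + 208)/2 = 809.
Check: 601 · 809 = 486209.

809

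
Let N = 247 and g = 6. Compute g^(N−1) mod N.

64

6^1 ≡ 6 (mod 247)
6^2 ≡ 6^2 = 36 ≡ 36 (mod 247)
6^4 ≡ 36^2 = 1296 ≡ 61 (mod 247)
6^8 ≡ 61^2 = 3721 ≡ 16 (mod 247)
6^16 ≡ 16^2 = 256 ≡ 9 (mod 247)
6^32 ≡ 9^2 = 81 ≡ 81 (mod 247)
6^64 ≡ 81^2 = 6561 ≡ 139 (mod 247)
6^128 ≡ 139^2 = 19321 ≡ 55 (mod 247)
246 = 128 + 64 + 32 + 16 + 4 + 2 in binary powers of 2.
So 6^246 ≡ 55 · 139 · 81 · 9 · 61 · 36 ≡ 64 (mod 247).
Since 64 ≠ 1, base 6 is a Fermat witness: 247 is composite.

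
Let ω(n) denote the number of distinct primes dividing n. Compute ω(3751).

3751 = 11^2 · 31
3751 = 11^2 · 31, which has 2 distinct prime factors.

2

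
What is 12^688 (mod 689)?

12^1 ≡ 12 (mod 689)
12^2 ≡ 12^2 = 144 ≡ 144 (mod 689)
12^4 ≡ 144^2 = 20736 ≡ 66 (mod 689)
12^8 ≡ 66^2 = 4356 ≡ 222 (mod 689)
12^16 ≡ 222^2 = 49284 ≡ 365 (mod 689)
12^32 ≡ 365^2 = 133225 ≡ 248 (mod 689)
12^64 ≡ 248^2 = 61504 ≡ 183 (mod 689)
12^128 ≡ 183^2 = 33489 ≡ 417 (mod 689)
12^256 ≡ 417^2 = 173889 ≡ 261 (mod 689)
12^512 ≡ 261^2 = 68121 ≡ 599 (mod 689)
688 = 512 + 128 + 32 + 16 in binary powers of 2.
So 12^688 ≡ 599 · 417 · 248 · 365 ≡ 183 (mod 689).
Since 183 ≠ 1, base 12 is a Fermat witness: 689 is composite.

183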